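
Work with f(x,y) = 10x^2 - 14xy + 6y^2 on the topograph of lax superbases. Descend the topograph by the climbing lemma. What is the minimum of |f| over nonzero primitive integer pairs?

translate: b→6 (≡-14 mod 20), so (10,-14,6)→(10,6,2)
flip: (10,6,2)→(2,-6,10)
translate: b→2 (≡-6 mod 4), so (2,-6,10)→(2,2,6)
reduced (well bottom): (2,2,6) with a≤c, −a<b≤a
well minimum = a = 2

2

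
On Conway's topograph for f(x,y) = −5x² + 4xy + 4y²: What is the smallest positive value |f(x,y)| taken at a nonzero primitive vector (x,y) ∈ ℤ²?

river: ρ → (4,4,-5)
river: ρ → (-5,6,3)
river: ρ → (3,6,-5)
river: ρ → (-5,4,4)
closes: descent 0, river 4
min |a| on river = 3

3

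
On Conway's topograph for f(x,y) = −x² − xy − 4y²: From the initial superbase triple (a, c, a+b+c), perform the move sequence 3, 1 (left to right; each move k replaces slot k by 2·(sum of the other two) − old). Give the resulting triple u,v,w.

start (-1,-4,-6) = (f(1,0),f(0,1),f(1,1))
replace slot 3: 2·((-1)+(-4)) − (-6) = -4 → (-1,-4,-4)
replace slot 1: 2·((-4)+(-4)) − (-1) = -15 → (-15,-4,-4)

-15,-4,-4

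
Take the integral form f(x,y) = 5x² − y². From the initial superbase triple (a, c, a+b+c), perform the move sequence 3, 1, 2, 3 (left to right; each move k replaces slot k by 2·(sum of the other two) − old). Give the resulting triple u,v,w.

start (5,-1,4) = (f(1,0),f(0,1),f(1,1))
replace slot 3: 2·(5+(-1)) − 4 = 4 → (5,-1,4)
replace slot 1: 2·((-1)+4) − 5 = 1 → (1,-1,4)
replace slot 2: 2·(1+4) − (-1) = 11 → (1,11,4)
replace slot 3: 2·(1+11) − 4 = 20 → (1,11,20)

1,11,20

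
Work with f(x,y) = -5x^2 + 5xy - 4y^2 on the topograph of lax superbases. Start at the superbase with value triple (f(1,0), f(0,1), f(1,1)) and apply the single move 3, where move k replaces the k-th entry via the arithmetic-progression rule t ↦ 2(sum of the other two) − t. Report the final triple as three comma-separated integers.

start (-5,-4,-4) = (f(1,0),f(0,1),f(1,1))
replace slot 3: 2·((-5)+(-4)) − (-4) = -14 → (-5,-4,-14)

-5,-4,-14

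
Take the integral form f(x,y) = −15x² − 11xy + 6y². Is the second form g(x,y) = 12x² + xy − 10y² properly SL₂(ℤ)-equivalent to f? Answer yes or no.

D₁ = 481, D₂ = 481
river cycle of f (length 26): (6, 11, -15), (-15, 19, 2), (2, 21, -5), (-5, 19, 6), (6, 17, -8), (-8, 15, 8), (8, 17, -6), (-6, 19, 5), (5, 21, -2), (-2, 19, 15), … (16 more)
river cycle of g (length 30): (-10, 19, 3), (3, 17, -16), (-16, 15, 4), (4, 17, -12), (-12, 7, 9), (9, 11, -10), (-10, 9, 10), (10, 11, -9), (-9, 7, 12), (12, 17, -4), … (20 more)
cycles differ ⇒ inequivalent

no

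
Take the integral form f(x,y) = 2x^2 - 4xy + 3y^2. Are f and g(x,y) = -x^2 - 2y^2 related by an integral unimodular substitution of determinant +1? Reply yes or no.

D₁ = -8, D₂ = -8
f: translate: b→0 (≡-4 mod 4), so (2,-4,3)→(2,0,1)
f: flip: (2,0,1)→(1,0,2)
f: reduced (well bottom): (1,0,2) with a≤c, −a<b≤a
g is negative-definite; reduce −g:
−g: reduced (well bottom): (1,0,2) with a≤c, −a<b≤a
flip sign back: reduced form of g is (-1,0,-2)
reduced forms (1, 0, 2) vs (-1, 0, -2) ⇒ inequivalent

no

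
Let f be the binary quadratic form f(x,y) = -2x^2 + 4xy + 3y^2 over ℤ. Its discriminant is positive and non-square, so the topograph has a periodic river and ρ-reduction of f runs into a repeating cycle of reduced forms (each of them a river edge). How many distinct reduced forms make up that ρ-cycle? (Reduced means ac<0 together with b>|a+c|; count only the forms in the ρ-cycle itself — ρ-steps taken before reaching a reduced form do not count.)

D = 40, ⌊√D⌋ = 6
river: ρ → (3,2,-3)
river: ρ → (-3,4,2)
river: ρ → (2,4,-3)
river: ρ → (-3,2,3)
river: ρ → (3,4,-2)
river: ρ → (-2,4,3)
ρ-cycle length = 6 (tail of 0 descent steps not counted)

6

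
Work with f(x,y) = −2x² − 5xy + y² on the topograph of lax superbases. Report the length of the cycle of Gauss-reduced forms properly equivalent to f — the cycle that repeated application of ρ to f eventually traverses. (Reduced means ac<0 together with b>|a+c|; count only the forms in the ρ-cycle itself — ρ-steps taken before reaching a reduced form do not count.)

D = 33, ⌊√D⌋ = 5
descent: ρ → (1,5,-2)  [lands on river]
river: ρ → (-2,3,3)
river: ρ → (3,3,-2)
river: ρ → (-2,5,1)
ρ-cycle length = 4 (tail of 1 descent step not counted)

4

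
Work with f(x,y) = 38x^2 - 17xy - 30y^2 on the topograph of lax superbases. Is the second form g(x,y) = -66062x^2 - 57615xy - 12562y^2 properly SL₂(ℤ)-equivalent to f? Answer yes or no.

D₁ = 4849, D₂ = 4849
river cycle of f (length 56): (-30, 17, 38), (38, 59, -9), (-9, 67, 10), (10, 53, -51), (-51, 49, 12), (12, 47, -55), (-55, 63, 4), (4, 65, -39), (-39, 13, 30), (30, 47, -22), … (46 more)
river cycle of g (length 56): (-30, 17, 38), (38, 59, -9), (-9, 67, 10), (10, 53, -51), (-51, 49, 12), (12, 47, -55), (-55, 63, 4), (4, 65, -39), (-39, 13, 30), (30, 47, -22), … (46 more)
cycles coincide ⇒ equivalent

yes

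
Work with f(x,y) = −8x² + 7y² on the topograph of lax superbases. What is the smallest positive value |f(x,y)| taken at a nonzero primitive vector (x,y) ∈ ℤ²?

descent: ρ → (7,14,-1)  [lands on river]
river: ρ → (-1,14,7)
closes: descent 1, river 2
min |a| on river = 1

1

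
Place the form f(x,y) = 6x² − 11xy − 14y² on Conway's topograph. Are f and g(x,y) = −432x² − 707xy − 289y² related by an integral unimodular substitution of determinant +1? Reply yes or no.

D₁ = 457, D₂ = 457
river cycle of f (length 46): (-14, 11, 6), (6, 13, -12), (-12, 11, 7), (7, 17, -6), (-6, 19, 4), (4, 21, -1), (-1, 21, 4), (4, 19, -6), (-6, 17, 7), (7, 11, -12), … (36 more)
river cycle of g (length 46): (-14, 11, 6), (6, 13, -12), (-12, 11, 7), (7, 17, -6), (-6, 19, 4), (4, 21, -1), (-1, 21, 4), (4, 19, -6), (-6, 17, 7), (7, 11, -12), … (36 more)
cycles coincide ⇒ equivalent

yes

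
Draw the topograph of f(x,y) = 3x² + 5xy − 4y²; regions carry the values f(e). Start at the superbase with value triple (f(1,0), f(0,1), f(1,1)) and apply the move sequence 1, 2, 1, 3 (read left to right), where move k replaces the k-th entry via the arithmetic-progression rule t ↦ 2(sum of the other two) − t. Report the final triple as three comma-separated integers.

start (3,-4,4) = (f(1,0),f(0,1),f(1,1))
replace slot 1: 2·((-4)+4) − 3 = -3 → (-3,-4,4)
replace slot 2: 2·((-3)+4) − (-4) = 6 → (-3,6,4)
replace slot 1: 2·(6+4) − (-3) = 23 → (23,6,4)
replace slot 3: 2·(23+6) − 4 = 54 → (23,6,54)

23,6,54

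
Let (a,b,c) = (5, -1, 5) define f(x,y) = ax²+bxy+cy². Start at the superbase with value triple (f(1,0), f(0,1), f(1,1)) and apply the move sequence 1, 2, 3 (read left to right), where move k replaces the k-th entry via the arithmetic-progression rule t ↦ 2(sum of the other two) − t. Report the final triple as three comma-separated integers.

start (5,5,9) = (f(1,0),f(0,1),f(1,1))
replace slot 1: 2·(5+9) − 5 = 23 → (23,5,9)
replace slot 2: 2·(23+9) − 5 = 59 → (23,59,9)
replace slot 3: 2·(23+59) − 9 = 155 → (23,59,155)

23,59,155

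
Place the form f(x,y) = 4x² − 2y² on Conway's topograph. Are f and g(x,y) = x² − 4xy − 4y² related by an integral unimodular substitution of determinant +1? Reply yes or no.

D₁ = 32, D₂ = 32
river cycle of f (length 2): (-2, 4, 2), (2, 4, -2)
river cycle of g (length 2): (-4, 4, 1), (1, 4, -4)
cycles differ ⇒ inequivalent

no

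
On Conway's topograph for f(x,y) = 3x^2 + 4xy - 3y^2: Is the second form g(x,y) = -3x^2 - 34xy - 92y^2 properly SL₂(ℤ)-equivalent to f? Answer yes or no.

D₁ = 52, D₂ = 52
river cycle of f (length 10): (-3, 2, 4), (4, 6, -1), (-1, 6, 4), (4, 2, -3), (-3, 4, 3), (3, 2, -4), (-4, 6, 1), (1, 6, -4), (-4, 2, 3), (3, 4, -3)
river cycle of g (length 10): (-3, 2, 4), (4, 6, -1), (-1, 6, 4), (4, 2, -3), (-3, 4, 3), (3, 2, -4), (-4, 6, 1), (1, 6, -4), (-4, 2, 3), (3, 4, -3)
cycles coincide ⇒ equivalent

yes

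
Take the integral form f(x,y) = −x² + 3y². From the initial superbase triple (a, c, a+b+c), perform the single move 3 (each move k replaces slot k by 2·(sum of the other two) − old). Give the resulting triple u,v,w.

start (-1,3,2) = (f(1,0),f(0,1),f(1,1))
replace slot 3: 2·((-1)+3) − 2 = 2 → (-1,3,2)

-1,3,2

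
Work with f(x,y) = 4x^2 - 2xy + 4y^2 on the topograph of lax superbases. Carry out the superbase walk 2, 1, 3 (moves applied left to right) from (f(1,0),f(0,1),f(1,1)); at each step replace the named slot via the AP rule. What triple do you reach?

start (4,4,6) = (f(1,0),f(0,1),f(1,1))
replace slot 2: 2·(4+6) − 4 = 16 → (4,16,6)
replace slot 1: 2·(16+6) − 4 = 40 → (40,16,6)
replace slot 3: 2·(40+16) − 6 = 106 → (40,16,106)

40,16,106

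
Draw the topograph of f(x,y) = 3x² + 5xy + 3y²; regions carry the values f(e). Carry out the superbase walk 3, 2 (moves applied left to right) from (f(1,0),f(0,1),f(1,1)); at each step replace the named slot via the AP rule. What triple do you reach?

start (3,3,11) = (f(1,0),f(0,1),f(1,1))
replace slot 3: 2·(3+3) − 11 = 1 → (3,3,1)
replace slot 2: 2·(3+1) − 3 = 5 → (3,5,1)

3,5,1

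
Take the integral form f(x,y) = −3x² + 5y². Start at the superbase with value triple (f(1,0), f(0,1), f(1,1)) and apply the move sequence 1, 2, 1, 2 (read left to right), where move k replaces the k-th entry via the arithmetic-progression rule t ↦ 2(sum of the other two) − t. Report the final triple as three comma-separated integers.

start (-3,5,2) = (f(1,0),f(0,1),f(1,1))
replace slot 1: 2·(5+2) − (-3) = 17 → (17,5,2)
replace slot 2: 2·(17+2) − 5 = 33 → (17,33,2)
replace slot 1: 2·(33+2) − 17 = 53 → (53,33,2)
replace slot 2: 2·(53+2) − 33 = 77 → (53,77,2)

53,77,2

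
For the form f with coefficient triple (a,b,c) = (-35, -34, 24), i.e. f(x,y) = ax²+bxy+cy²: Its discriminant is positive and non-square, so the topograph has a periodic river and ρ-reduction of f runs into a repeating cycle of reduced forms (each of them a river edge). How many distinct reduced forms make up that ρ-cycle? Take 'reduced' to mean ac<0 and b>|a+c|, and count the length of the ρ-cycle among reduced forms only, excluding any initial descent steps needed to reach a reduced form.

D = 4516, ⌊√D⌋ = 67
descent: ρ → (24,34,-35)  [lands on river]
river: ρ → (-35,36,23)
river: ρ → (23,56,-15)
river: ρ → (-15,64,7)
river: ρ → (7,62,-24)
river: ρ → (-24,34,35)
river: ρ → (35,36,-23)
river: ρ → (-23,56,15)
river: ρ → (15,64,-7)
river: ρ → (-7,62,24)
ρ-cycle length = 10 (tail of 1 descent step not counted)

10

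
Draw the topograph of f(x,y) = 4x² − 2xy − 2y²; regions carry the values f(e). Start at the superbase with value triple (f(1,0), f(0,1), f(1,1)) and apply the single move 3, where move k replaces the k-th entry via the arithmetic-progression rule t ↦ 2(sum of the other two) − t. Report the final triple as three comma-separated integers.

start (4,-2,0) = (f(1,0),f(0,1),f(1,1))
replace slot 3: 2·(4+(-2)) − 0 = 4 → (4,-2,4)

4,-2,4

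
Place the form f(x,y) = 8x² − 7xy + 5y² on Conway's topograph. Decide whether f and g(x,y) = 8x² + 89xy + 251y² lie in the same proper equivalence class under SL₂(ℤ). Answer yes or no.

D₁ = -111, D₂ = -111
f: flip: (8,-7,5)→(5,7,8)
f: translate: b→-3 (≡7 mod 10), so (5,7,8)→(5,-3,6)
f: reduced (well bottom): (5,-3,6) with a≤c, −a<b≤a
g: translate: b→-7 (≡89 mod 16), so (8,89,251)→(8,-7,5)
g: flip: (8,-7,5)→(5,7,8)
g: translate: b→-3 (≡7 mod 10), so (5,7,8)→(5,-3,6)
g: reduced (well bottom): (5,-3,6) with a≤c, −a<b≤a
reduced forms (5, -3, 6) vs (5, -3, 6) ⇒ equivalent

yes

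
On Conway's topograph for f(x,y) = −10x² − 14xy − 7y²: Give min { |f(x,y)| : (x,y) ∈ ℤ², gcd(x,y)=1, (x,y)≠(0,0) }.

translate: b→-6 (≡14 mod 20), so (10,14,7)→(10,-6,3)
flip: (10,-6,3)→(3,6,10)
translate: b→0 (≡6 mod 6), so (3,6,10)→(3,0,7)
reduced (well bottom): (3,0,7) with a≤c, −a<b≤a
well minimum |f| = |-3| = 3 (negative-definite)

3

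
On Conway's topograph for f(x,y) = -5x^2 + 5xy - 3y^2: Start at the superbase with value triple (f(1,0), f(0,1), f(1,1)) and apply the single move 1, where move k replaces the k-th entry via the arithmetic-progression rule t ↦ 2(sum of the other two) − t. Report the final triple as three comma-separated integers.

start (-5,-3,-3) = (f(1,0),f(0,1),f(1,1))
replace slot 1: 2·((-3)+(-3)) − (-5) = -7 → (-7,-3,-3)

-7,-3,-3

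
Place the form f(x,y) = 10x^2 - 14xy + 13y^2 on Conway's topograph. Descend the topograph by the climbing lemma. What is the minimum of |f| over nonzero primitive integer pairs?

translate: b→6 (≡-14 mod 20), so (10,-14,13)→(10,6,9)
flip: (10,6,9)→(9,-6,10)
reduced (well bottom): (9,-6,10) with a≤c, −a<b≤a
well minimum = a = 9

9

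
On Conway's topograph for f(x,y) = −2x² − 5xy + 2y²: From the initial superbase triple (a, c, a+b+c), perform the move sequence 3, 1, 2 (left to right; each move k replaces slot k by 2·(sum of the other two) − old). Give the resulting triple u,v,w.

start (-2,2,-5) = (f(1,0),f(0,1),f(1,1))
replace slot 3: 2·((-2)+2) − (-5) = 5 → (-2,2,5)
replace slot 1: 2·(2+5) − (-2) = 16 → (16,2,5)
replace slot 2: 2·(16+5) − 2 = 40 → (16,40,5)

16,40,5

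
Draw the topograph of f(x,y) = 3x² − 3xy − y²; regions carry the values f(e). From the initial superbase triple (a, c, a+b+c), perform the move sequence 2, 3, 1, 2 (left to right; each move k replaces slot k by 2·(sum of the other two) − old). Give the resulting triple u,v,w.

start (3,-1,-1) = (f(1,0),f(0,1),f(1,1))
replace slot 2: 2·(3+(-1)) − (-1) = 5 → (3,5,-1)
replace slot 3: 2·(3+5) − (-1) = 17 → (3,5,17)
replace slot 1: 2·(5+17) − 3 = 41 → (41,5,17)
replace slot 2: 2·(41+17) − 5 = 111 → (41,111,17)

41,111,17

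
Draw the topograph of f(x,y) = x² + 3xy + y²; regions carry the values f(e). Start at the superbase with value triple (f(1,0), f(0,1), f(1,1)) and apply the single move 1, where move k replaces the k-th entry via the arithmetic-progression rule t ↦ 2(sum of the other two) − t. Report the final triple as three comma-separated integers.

start (1,1,5) = (f(1,0),f(0,1),f(1,1))
replace slot 1: 2·(1+5) − 1 = 11 → (11,1,5)

11,1,5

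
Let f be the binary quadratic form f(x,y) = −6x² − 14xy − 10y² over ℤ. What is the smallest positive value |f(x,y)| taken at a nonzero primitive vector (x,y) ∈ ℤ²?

translate: b→2 (≡14 mod 12), so (6,14,10)→(6,2,2)
flip: (6,2,2)→(2,-2,6)
translate: b→2 (≡-2 mod 4), so (2,-2,6)→(2,2,6)
reduced (well bottom): (2,2,6) with a≤c, −a<b≤a
well minimum |f| = |-2| = 2 (negative-definite)

2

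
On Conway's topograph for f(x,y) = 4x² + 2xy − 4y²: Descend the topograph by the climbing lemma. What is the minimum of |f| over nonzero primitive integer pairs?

river: ρ → (-4,6,2)
river: ρ → (2,6,-4)
river: ρ → (-4,2,4)
river: ρ → (4,6,-2)
river: ρ → (-2,6,4)
river: ρ → (4,2,-4)
closes: descent 0, river 6
min |a| on river = 2

2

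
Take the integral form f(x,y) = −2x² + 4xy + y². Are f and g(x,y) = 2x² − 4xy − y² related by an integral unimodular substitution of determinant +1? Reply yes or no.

D₁ = 24, D₂ = 24
river cycle of f (length 2): (1, 4, -2), (-2, 4, 1)
river cycle of g (length 2): (-1, 4, 2), (2, 4, -1)
cycles differ ⇒ inequivalent

no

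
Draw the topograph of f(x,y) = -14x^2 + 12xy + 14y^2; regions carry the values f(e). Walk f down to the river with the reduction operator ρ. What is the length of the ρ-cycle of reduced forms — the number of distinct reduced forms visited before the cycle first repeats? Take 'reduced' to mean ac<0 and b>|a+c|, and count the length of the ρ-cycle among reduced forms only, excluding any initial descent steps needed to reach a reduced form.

D = 928, ⌊√D⌋ = 30
river: ρ → (14,16,-12)
river: ρ → (-12,8,18)
river: ρ → (18,28,-2)
river: ρ → (-2,28,18)
river: ρ → (18,8,-12)
river: ρ → (-12,16,14)
river: ρ → (14,12,-14)
river: ρ → (-14,16,12)
river: ρ → (12,8,-18)
river: ρ → (-18,28,2)
river: ρ → (2,28,-18)
river: ρ → (-18,8,12)
river: ρ → (12,16,-14)
river: ρ → (-14,12,14)
ρ-cycle length = 14 (tail of 0 descent steps not counted)

14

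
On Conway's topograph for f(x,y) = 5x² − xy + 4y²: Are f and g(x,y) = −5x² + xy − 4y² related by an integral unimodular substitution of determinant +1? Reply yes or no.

D₁ = -79, D₂ = -79
f: flip: (5,-1,4)→(4,1,5)
f: reduced (well bottom): (4,1,5) with a≤c, −a<b≤a
g is negative-definite; reduce −g:
−g: flip: (5,-1,4)→(4,1,5)
−g: reduced (well bottom): (4,1,5) with a≤c, −a<b≤a
flip sign back: reduced form of g is (-4,-1,-5)
reduced forms (4, 1, 5) vs (-4, -1, -5) ⇒ inequivalent

no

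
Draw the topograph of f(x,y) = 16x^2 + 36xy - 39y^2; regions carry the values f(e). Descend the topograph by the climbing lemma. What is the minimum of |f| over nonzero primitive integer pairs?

river: ρ → (-39,42,13)
river: ρ → (13,36,-48)
river: ρ → (-48,60,1)
river: ρ → (1,60,-48)
river: ρ → (-48,36,13)
river: ρ → (13,42,-39)
river: ρ → (-39,36,16)
river: ρ → (16,60,-3)
river: ρ → (-3,60,16)
river: ρ → (16,36,-39)
closes: descent 0, river 10
min |a| on river = 1

1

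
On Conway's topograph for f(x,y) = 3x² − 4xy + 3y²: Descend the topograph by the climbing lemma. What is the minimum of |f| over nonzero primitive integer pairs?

translate: b→2 (≡-4 mod 6), so (3,-4,3)→(3,2,2)
flip: (3,2,2)→(2,-2,3)
translate: b→2 (≡-2 mod 4), so (2,-2,3)→(2,2,3)
reduced (well bottom): (2,2,3) with a≤c, −a<b≤a
well minimum = a = 2

2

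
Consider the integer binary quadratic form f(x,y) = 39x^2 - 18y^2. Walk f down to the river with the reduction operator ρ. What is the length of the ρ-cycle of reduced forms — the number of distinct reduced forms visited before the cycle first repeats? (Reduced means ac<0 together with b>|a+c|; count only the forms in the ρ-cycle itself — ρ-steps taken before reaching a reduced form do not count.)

D = 2808, ⌊√D⌋ = 52
descent: ρ → (-18,36,21)  [lands on river]
river: ρ → (21,48,-6)
river: ρ → (-6,48,21)
river: ρ → (21,36,-18)
ρ-cycle length = 4 (tail of 1 descent step not counted)

4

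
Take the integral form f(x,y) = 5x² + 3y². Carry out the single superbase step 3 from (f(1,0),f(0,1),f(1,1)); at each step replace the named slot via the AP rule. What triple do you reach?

start (5,3,8) = (f(1,0),f(0,1),f(1,1))
replace slot 3: 2·(5+3) − 8 = 8 → (5,3,8)

5,3,8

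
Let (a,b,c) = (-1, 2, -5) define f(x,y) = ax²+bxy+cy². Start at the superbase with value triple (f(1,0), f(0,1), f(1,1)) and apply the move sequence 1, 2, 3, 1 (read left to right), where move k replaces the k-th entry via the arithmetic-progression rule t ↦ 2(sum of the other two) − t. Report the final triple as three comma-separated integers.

start (-1,-5,-4) = (f(1,0),f(0,1),f(1,1))
replace slot 1: 2·((-5)+(-4)) − (-1) = -17 → (-17,-5,-4)
replace slot 2: 2·((-17)+(-4)) − (-5) = -37 → (-17,-37,-4)
replace slot 3: 2·((-17)+(-37)) − (-4) = -104 → (-17,-37,-104)
replace slot 1: 2·((-37)+(-104)) − (-17) = -265 → (-265,-37,-104)

-265,-37,-104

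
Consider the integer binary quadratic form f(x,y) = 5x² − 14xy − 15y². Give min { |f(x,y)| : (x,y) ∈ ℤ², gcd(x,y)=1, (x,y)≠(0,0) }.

descent: ρ → (-15,14,5)  [lands on river]
river: ρ → (5,16,-12)
river: ρ → (-12,8,9)
river: ρ → (9,10,-11)
river: ρ → (-11,12,8)
river: ρ → (8,20,-3)
river: ρ → (-3,22,1)
river: ρ → (1,22,-3)
river: ρ → (-3,20,8)
river: ρ → (8,12,-11)
river: ρ → (-11,10,9)
river: ρ → (9,8,-12)
river: ρ → (-12,16,5)
river: ρ → (5,14,-15)
river: ρ → (-15,16,4)
river: ρ → (4,16,-15)
closes: descent 1, river 16
min |a| on river = 1

1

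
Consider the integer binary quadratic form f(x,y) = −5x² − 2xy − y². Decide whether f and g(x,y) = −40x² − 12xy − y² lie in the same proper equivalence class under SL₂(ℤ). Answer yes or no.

D₁ = -16, D₂ = -16
f is negative-definite; reduce −f:
−f: flip: (5,2,1)→(1,-2,5)
−f: translate: b→0 (≡-2 mod 2), so (1,-2,5)→(1,0,4)
−f: reduced (well bottom): (1,0,4) with a≤c, −a<b≤a
flip sign back: reduced form of f is (-1,0,-4)
g is negative-definite; reduce −g:
−g: flip: (40,12,1)→(1,-12,40)
−g: translate: b→0 (≡-12 mod 2), so (1,-12,40)→(1,0,4)
−g: reduced (well bottom): (1,0,4) with a≤c, −a<b≤a
flip sign back: reduced form of g is (-1,0,-4)
reduced forms (-1, 0, -4) vs (-1, 0, -4) ⇒ equivalent

yes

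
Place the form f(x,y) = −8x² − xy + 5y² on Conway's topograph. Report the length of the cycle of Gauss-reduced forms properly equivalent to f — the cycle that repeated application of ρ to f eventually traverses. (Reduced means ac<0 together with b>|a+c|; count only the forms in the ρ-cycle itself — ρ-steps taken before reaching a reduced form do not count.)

D = 161, ⌊√D⌋ = 12
descent: ρ → (5,11,-2)  [lands on river]
river: ρ → (-2,9,10)
river: ρ → (10,11,-1)
river: ρ → (-1,11,10)
river: ρ → (10,9,-2)
river: ρ → (-2,11,5)
river: ρ → (5,9,-4)
river: ρ → (-4,7,7)
river: ρ → (7,7,-4)
river: ρ → (-4,9,5)
ρ-cycle length = 10 (tail of 1 descent step not counted)

10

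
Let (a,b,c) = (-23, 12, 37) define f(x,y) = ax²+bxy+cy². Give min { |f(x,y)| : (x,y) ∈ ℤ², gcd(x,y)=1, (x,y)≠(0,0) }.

descent: ρ → (37,-12,-23)
descent: ρ → (-23,58,2)  [lands on river]
river: ρ → (2,58,-23)
river: ρ → (-23,34,26)
river: ρ → (26,18,-31)
river: ρ → (-31,44,13)
river: ρ → (13,34,-46)
river: ρ → (-46,58,1)
river: ρ → (1,58,-46)
river: ρ → (-46,34,13)
river: ρ → (13,44,-31)
river: ρ → (-31,18,26)
river: ρ → (26,34,-23)
closes: descent 2, river 12
min |a| on river = 1

1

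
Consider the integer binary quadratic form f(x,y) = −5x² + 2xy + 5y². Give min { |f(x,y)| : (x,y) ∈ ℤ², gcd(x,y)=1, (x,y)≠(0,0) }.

river: ρ → (5,8,-2)
river: ρ → (-2,8,5)
river: ρ → (5,2,-5)
river: ρ → (-5,8,2)
river: ρ → (2,8,-5)
river: ρ → (-5,2,5)
closes: descent 0, river 6
min |a| on river = 2

2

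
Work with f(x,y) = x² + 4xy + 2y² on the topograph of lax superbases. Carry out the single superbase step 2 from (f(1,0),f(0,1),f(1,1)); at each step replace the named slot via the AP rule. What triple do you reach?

start (1,2,7) = (f(1,0),f(0,1),f(1,1))
replace slot 2: 2·(1+7) − 2 = 14 → (1,14,7)

1,14,7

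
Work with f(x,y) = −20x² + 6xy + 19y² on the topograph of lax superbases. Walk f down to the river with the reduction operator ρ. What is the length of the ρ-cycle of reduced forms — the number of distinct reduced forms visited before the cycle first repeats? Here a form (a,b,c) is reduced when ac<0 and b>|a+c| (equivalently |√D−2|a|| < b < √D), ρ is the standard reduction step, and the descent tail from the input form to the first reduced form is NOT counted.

D = 1556, ⌊√D⌋ = 39
river: ρ → (19,32,-7)
river: ρ → (-7,38,4)
river: ρ → (4,34,-25)
river: ρ → (-25,16,13)
river: ρ → (13,36,-5)
river: ρ → (-5,34,20)
river: ρ → (20,6,-19)
river: ρ → (-19,32,7)
river: ρ → (7,38,-4)
river: ρ → (-4,34,25)
river: ρ → (25,16,-13)
river: ρ → (-13,36,5)
river: ρ → (5,34,-20)
river: ρ → (-20,6,19)
ρ-cycle length = 14 (tail of 0 descent steps not counted)

14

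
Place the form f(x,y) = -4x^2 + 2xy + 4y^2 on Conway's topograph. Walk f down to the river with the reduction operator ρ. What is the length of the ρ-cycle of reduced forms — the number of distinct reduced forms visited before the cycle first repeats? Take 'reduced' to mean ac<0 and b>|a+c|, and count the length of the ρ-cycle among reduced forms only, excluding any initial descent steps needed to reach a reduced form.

D = 68, ⌊√D⌋ = 8
river: ρ → (4,6,-2)
river: ρ → (-2,6,4)
river: ρ → (4,2,-4)
river: ρ → (-4,6,2)
river: ρ → (2,6,-4)
river: ρ → (-4,2,4)
ρ-cycle length = 6 (tail of 0 descent steps not counted)

6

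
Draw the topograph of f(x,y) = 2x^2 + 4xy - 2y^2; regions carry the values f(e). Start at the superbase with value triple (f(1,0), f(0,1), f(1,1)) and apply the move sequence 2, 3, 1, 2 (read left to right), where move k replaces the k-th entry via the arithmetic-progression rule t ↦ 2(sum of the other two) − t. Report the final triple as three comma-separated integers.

start (2,-2,4) = (f(1,0),f(0,1),f(1,1))
replace slot 2: 2·(2+4) − (-2) = 14 → (2,14,4)
replace slot 3: 2·(2+14) − 4 = 28 → (2,14,28)
replace slot 1: 2·(14+28) − 2 = 82 → (82,14,28)
replace slot 2: 2·(82+28) − 14 = 206 → (82,206,28)

82,206,28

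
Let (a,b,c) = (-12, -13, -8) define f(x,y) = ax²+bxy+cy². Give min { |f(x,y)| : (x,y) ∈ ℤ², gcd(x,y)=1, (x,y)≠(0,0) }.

translate: b→-11 (≡13 mod 24), so (12,13,8)→(12,-11,7)
flip: (12,-11,7)→(7,11,12)
translate: b→-3 (≡11 mod 14), so (7,11,12)→(7,-3,8)
reduced (well bottom): (7,-3,8) with a≤c, −a<b≤a
well minimum |f| = |-7| = 7 (negative-definite)

7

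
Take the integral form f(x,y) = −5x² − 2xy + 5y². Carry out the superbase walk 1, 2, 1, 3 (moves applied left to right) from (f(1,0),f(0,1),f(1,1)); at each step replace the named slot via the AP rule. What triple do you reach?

start (-5,5,-2) = (f(1,0),f(0,1),f(1,1))
replace slot 1: 2·(5+(-2)) − (-5) = 11 → (11,5,-2)
replace slot 2: 2·(11+(-2)) − 5 = 13 → (11,13,-2)
replace slot 1: 2·(13+(-2)) − 11 = 11 → (11,13,-2)
replace slot 3: 2·(11+13) − (-2) = 50 → (11,13,50)

11,13,50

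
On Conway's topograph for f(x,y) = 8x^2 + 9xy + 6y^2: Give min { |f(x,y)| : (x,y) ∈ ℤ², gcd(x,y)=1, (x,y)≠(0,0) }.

translate: b→-7 (≡9 mod 16), so (8,9,6)→(8,-7,5)
flip: (8,-7,5)→(5,7,8)
translate: b→-3 (≡7 mod 10), so (5,7,8)→(5,-3,6)
reduced (well bottom): (5,-3,6) with a≤c, −a<b≤a
well minimum = a = 5

5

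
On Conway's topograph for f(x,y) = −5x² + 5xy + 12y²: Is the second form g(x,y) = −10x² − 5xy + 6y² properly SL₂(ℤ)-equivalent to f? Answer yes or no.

D₁ = 265, D₂ = 265
river cycle of f (length 18): (-5, 15, 2), (2, 13, -12), (-12, 11, 3), (3, 13, -8), (-8, 3, 8), (8, 13, -3), (-3, 11, 12), (12, 13, -2), (-2, 15, 5), (5, 15, -2), … (8 more)
river cycle of g (length 22): (6, 5, -10), (-10, 15, 1), (1, 15, -10), (-10, 5, 6), (6, 7, -9), (-9, 11, 4), (4, 13, -6), (-6, 11, 6), (6, 13, -4), (-4, 11, 9), … (12 more)
cycles differ ⇒ inequivalent

no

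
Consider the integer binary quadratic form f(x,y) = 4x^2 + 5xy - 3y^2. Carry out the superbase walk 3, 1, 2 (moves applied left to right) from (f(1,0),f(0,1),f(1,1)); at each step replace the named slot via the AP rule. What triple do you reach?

start (4,-3,6) = (f(1,0),f(0,1),f(1,1))
replace slot 3: 2·(4+(-3)) − 6 = -4 → (4,-3,-4)
replace slot 1: 2·((-3)+(-4)) − 4 = -18 → (-18,-3,-4)
replace slot 2: 2·((-18)+(-4)) − (-3) = -41 → (-18,-41,-4)

-18,-41,-4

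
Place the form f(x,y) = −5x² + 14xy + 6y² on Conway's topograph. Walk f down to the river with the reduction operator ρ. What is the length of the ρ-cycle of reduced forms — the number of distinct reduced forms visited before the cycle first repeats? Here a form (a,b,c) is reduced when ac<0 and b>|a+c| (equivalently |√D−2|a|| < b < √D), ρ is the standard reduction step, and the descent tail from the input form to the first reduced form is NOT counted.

D = 316, ⌊√D⌋ = 17
river: ρ → (6,10,-9)
river: ρ → (-9,8,7)
river: ρ → (7,6,-10)
river: ρ → (-10,14,3)
river: ρ → (3,16,-5)
river: ρ → (-5,14,6)
ρ-cycle length = 6 (tail of 0 descent steps not counted)

6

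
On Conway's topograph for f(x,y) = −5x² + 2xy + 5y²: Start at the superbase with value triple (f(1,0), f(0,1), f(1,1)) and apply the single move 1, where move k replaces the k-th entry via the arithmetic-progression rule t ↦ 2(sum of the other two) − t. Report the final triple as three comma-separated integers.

start (-5,5,2) = (f(1,0),f(0,1),f(1,1))
replace slot 1: 2·(5+2) − (-5) = 19 → (19,5,2)

19,5,2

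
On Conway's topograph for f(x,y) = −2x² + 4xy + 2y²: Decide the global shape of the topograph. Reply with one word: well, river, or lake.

D = b²−4ac = 4² − 4·(-2)·2 = 32
D > 0 non-square ⇒ indefinite ⇒ periodic river

river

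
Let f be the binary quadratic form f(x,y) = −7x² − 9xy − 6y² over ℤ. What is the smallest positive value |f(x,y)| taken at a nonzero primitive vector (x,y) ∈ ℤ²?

translate: b→-5 (≡9 mod 14), so (7,9,6)→(7,-5,4)
flip: (7,-5,4)→(4,5,7)
translate: b→-3 (≡5 mod 8), so (4,5,7)→(4,-3,6)
reduced (well bottom): (4,-3,6) with a≤c, −a<b≤a
well minimum |f| = |-4| = 4 (negative-definite)

4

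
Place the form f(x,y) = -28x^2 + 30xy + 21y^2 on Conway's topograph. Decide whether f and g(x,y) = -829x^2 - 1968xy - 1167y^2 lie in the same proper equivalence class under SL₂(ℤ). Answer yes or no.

D₁ = 3252, D₂ = 3252
river cycle of f (length 8): (21, 54, -4), (-4, 50, 47), (47, 44, -7), (-7, 54, 12), (12, 42, -31), (-31, 20, 23), (23, 26, -28), (-28, 30, 21)
river cycle of g (length 8): (-28, 30, 21), (21, 54, -4), (-4, 50, 47), (47, 44, -7), (-7, 54, 12), (12, 42, -31), (-31, 20, 23), (23, 26, -28)
cycles coincide ⇒ equivalent

yes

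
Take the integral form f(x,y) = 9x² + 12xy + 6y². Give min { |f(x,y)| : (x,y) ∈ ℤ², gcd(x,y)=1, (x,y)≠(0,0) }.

translate: b→-6 (≡12 mod 18), so (9,12,6)→(9,-6,3)
flip: (9,-6,3)→(3,6,9)
translate: b→0 (≡6 mod 6), so (3,6,9)→(3,0,6)
reduced (well bottom): (3,0,6) with a≤c, −a<b≤a
well minimum = a = 3

3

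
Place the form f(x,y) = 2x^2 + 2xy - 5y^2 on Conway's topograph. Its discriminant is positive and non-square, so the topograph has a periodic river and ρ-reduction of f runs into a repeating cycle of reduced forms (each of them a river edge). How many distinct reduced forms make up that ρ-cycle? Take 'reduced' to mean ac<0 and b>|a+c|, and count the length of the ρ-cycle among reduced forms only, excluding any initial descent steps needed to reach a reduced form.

D = 44, ⌊√D⌋ = 6
descent: ρ → (-5,-2,2)
descent: ρ → (2,6,-1)  [lands on river]
river: ρ → (-1,6,2)
ρ-cycle length = 2 (tail of 2 descent steps not counted)

2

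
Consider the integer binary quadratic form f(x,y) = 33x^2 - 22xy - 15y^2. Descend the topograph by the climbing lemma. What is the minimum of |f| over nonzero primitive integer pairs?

descent: ρ → (-15,22,33)  [lands on river]
river: ρ → (33,44,-4)
river: ρ → (-4,44,33)
river: ρ → (33,22,-15)
river: ρ → (-15,38,17)
river: ρ → (17,30,-23)
river: ρ → (-23,16,24)
river: ρ → (24,32,-15)
river: ρ → (-15,28,28)
river: ρ → (28,28,-15)
river: ρ → (-15,32,24)
river: ρ → (24,16,-23)
river: ρ → (-23,30,17)
river: ρ → (17,38,-15)
closes: descent 1, river 14
min |a| on river = 4

4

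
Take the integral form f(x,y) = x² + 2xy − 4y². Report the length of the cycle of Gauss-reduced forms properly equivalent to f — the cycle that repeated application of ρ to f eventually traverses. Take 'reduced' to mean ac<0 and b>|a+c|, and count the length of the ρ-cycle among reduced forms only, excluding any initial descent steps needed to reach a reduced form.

D = 20, ⌊√D⌋ = 4
descent: ρ → (-4,-2,1)
descent: ρ → (1,4,-1)  [lands on river]
river: ρ → (-1,4,1)
ρ-cycle length = 2 (tail of 2 descent steps not counted)

2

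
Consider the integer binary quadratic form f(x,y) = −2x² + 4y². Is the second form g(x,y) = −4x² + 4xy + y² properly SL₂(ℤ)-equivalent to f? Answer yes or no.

D₁ = 32, D₂ = 32
river cycle of f (length 2): (-2, 4, 2), (2, 4, -2)
river cycle of g (length 2): (1, 4, -4), (-4, 4, 1)
cycles differ ⇒ inequivalent

no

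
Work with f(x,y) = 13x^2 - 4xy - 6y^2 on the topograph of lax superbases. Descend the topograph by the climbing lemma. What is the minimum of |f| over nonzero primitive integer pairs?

descent: ρ → (-6,16,3)  [lands on river]
river: ρ → (3,14,-11)
river: ρ → (-11,8,6)
river: ρ → (6,16,-3)
river: ρ → (-3,14,11)
river: ρ → (11,8,-6)
closes: descent 1, river 6
min |a| on river = 3

3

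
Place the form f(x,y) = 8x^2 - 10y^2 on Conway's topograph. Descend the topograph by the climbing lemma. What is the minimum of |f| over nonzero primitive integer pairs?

descent: ρ → (-10,0,8)
descent: ρ → (8,16,-2)  [lands on river]
river: ρ → (-2,16,8)
closes: descent 2, river 2
min |a| on river = 2

2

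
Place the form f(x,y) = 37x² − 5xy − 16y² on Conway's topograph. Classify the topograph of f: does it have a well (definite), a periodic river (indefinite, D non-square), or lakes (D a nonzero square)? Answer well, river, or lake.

D = b²−4ac = (-5)² − 4·37·(-16) = 2393
D > 0 non-square ⇒ indefinite ⇒ periodic river

river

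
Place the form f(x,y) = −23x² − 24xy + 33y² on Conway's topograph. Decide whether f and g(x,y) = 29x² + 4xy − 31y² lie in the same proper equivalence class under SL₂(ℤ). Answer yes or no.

D₁ = 3612, D₂ = 3612
river cycle of f (length 10): (33, 24, -23), (-23, 22, 34), (34, 46, -11), (-11, 42, 42), (42, 42, -11), (-11, 46, 34), (34, 22, -23), (-23, 24, 33), (33, 42, -14), (-14, 42, 33)
river cycle of g (length 6): (-31, 58, 2), (2, 58, -31), (-31, 4, 29), (29, 54, -6), (-6, 54, 29), (29, 4, -31)
cycles differ ⇒ inequivalent

no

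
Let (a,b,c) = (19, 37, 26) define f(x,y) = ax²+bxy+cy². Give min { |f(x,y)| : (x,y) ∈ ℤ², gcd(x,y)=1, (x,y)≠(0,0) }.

translate: b→-1 (≡37 mod 38), so (19,37,26)→(19,-1,8)
flip: (19,-1,8)→(8,1,19)
reduced (well bottom): (8,1,19) with a≤c, −a<b≤a
well minimum = a = 8

8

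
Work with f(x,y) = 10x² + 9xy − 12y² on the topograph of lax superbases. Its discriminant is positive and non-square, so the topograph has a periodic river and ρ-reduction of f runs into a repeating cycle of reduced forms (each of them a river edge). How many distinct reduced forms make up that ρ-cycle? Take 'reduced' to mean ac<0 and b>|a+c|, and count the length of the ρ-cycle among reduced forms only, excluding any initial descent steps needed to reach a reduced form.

D = 561, ⌊√D⌋ = 23
river: ρ → (-12,15,7)
river: ρ → (7,13,-14)
river: ρ → (-14,15,6)
river: ρ → (6,21,-5)
river: ρ → (-5,19,10)
river: ρ → (10,21,-3)
river: ρ → (-3,21,10)
river: ρ → (10,19,-5)
river: ρ → (-5,21,6)
river: ρ → (6,15,-14)
river: ρ → (-14,13,7)
river: ρ → (7,15,-12)
river: ρ → (-12,9,10)
river: ρ → (10,11,-11)
river: ρ → (-11,11,10)
river: ρ → (10,9,-12)
ρ-cycle length = 16 (tail of 0 descent steps not counted)

16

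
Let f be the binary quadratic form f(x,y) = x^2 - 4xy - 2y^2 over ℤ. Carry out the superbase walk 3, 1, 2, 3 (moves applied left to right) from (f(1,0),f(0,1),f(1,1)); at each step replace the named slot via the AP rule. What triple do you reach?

start (1,-2,-5) = (f(1,0),f(0,1),f(1,1))
replace slot 3: 2·(1+(-2)) − (-5) = 3 → (1,-2,3)
replace slot 1: 2·((-2)+3) − 1 = 1 → (1,-2,3)
replace slot 2: 2·(1+3) − (-2) = 10 → (1,10,3)
replace slot 3: 2·(1+10) − 3 = 19 → (1,10,19)

1,10,19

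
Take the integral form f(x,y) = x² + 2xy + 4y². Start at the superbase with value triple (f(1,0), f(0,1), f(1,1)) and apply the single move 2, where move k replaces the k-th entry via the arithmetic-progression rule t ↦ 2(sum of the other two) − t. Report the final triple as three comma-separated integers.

start (1,4,7) = (f(1,0),f(0,1),f(1,1))
replace slot 2: 2·(1+7) − 4 = 12 → (1,12,7)

1,12,7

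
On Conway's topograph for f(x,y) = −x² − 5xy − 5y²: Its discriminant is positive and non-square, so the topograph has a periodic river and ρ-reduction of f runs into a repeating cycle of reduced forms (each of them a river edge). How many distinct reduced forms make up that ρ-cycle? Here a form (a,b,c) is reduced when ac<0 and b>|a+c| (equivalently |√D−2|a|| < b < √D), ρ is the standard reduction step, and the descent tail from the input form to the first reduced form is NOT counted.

D = 5, ⌊√D⌋ = 2
descent: ρ → (-5,5,-1)
descent: ρ → (-1,1,1)  [lands on river]
river: ρ → (1,1,-1)
ρ-cycle length = 2 (tail of 2 descent steps not counted)

2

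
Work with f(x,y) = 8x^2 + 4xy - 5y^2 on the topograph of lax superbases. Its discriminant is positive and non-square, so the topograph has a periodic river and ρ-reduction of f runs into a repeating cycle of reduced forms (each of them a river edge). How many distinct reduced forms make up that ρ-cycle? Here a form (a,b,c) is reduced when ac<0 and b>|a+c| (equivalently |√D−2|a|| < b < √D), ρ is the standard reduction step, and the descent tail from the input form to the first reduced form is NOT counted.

D = 176, ⌊√D⌋ = 13
river: ρ → (-5,6,7)
river: ρ → (7,8,-4)
river: ρ → (-4,8,7)
river: ρ → (7,6,-5)
river: ρ → (-5,4,8)
river: ρ → (8,12,-1)
river: ρ → (-1,12,8)
river: ρ → (8,4,-5)
ρ-cycle length = 8 (tail of 0 descent steps not counted)

8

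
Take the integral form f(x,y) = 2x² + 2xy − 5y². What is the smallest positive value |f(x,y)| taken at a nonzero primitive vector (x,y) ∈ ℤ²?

descent: ρ → (-5,-2,2)
descent: ρ → (2,6,-1)  [lands on river]
river: ρ → (-1,6,2)
closes: descent 2, river 2
min |a| on river = 1

1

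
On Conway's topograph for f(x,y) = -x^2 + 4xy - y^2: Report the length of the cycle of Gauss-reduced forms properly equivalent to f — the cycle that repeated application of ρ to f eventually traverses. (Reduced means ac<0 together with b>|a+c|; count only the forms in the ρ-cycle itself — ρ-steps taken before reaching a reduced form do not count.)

D = 12, ⌊√D⌋ = 3
descent: ρ → (-1,2,2)  [lands on river]
river: ρ → (2,2,-1)
ρ-cycle length = 2 (tail of 1 descent step not counted)

2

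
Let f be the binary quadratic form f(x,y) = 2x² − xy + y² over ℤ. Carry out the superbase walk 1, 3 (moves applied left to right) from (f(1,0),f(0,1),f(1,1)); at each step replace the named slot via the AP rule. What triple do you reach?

start (2,1,2) = (f(1,0),f(0,1),f(1,1))
replace slot 1: 2·(1+2) − 2 = 4 → (4,1,2)
replace slot 3: 2·(4+1) − 2 = 8 → (4,1,8)

4,1,8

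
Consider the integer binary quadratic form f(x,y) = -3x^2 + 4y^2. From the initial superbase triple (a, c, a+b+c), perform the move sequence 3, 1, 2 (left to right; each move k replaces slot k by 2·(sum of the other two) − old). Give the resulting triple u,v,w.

start (-3,4,1) = (f(1,0),f(0,1),f(1,1))
replace slot 3: 2·((-3)+4) − 1 = 1 → (-3,4,1)
replace slot 1: 2·(4+1) − (-3) = 13 → (13,4,1)
replace slot 2: 2·(13+1) − 4 = 24 → (13,24,1)

13,24,1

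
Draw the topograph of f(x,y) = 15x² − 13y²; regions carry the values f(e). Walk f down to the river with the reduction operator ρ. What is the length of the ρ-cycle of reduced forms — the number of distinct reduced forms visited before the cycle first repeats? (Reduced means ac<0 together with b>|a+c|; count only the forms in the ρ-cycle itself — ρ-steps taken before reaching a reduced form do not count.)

D = 780, ⌊√D⌋ = 27
descent: ρ → (-13,26,2)  [lands on river]
river: ρ → (2,26,-13)
ρ-cycle length = 2 (tail of 1 descent step not counted)

2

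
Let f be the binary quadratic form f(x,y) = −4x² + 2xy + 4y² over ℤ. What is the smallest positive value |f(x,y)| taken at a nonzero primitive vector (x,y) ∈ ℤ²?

river: ρ → (4,6,-2)
river: ρ → (-2,6,4)
river: ρ → (4,2,-4)
river: ρ → (-4,6,2)
river: ρ → (2,6,-4)
river: ρ → (-4,2,4)
closes: descent 0, river 6
min |a| on river = 2

2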